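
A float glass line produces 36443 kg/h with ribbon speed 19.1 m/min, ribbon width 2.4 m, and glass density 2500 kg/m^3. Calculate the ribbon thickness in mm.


Ribbon cross-section from mass balance:
  Volume rate = throughput / density = 36443 / 2500 = 14.5772 m^3/h
  thickness = volume rate / (speed * 60 * width), i.e.
  thickness = throughput / (60 * speed * width * density) * 1000
  thickness = 36443 / (60 * 19.1 * 2.4 * 2500) * 1000 = 5.3 mm

5.3 mm


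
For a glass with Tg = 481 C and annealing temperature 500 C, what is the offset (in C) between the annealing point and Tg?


Offset = T_anneal - Tg:
  offset = 500 - 481 = 19 C

19 C


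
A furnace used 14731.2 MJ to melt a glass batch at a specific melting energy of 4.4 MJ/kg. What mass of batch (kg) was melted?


Rearrange E = m * s for m:
  m = E / s
  m = 14731.2 / 4.4 = 3348.0 kg

3348.0 kg


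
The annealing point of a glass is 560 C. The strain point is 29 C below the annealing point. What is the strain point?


Strain point = annealing point - difference:
  T_strain = 560 - 29 = 531 C

531 C


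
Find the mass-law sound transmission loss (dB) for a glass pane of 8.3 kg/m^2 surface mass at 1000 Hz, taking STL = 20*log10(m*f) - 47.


Mass law: STL = 20 * log10(m * f) - 47
  m * f = 8.3 * 1000 = 8300
  log10(8300) = 3.91908
  STL = 20 * 3.91908 - 47 = 78.3816 - 47 = 31.4 dB

31.4 dB


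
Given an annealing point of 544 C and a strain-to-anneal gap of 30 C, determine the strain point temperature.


Strain point = annealing point - difference:
  T_strain = 544 - 30 = 514 C

514 C


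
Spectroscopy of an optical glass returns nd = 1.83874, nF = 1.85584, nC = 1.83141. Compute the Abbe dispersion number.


Abbe number formula: Vd = (nd - 1) / (nF - nC)
  nd - 1 = 1.83874 - 1 = 0.83874
  nF - nC = 1.85584 - 1.83141 = 0.02443
  Vd = 0.83874 / 0.02443 = 34.33

34.33


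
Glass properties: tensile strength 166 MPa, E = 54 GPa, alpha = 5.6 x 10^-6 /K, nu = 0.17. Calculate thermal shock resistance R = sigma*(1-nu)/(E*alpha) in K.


Thermal shock resistance: R = sigma * (1 - nu) / (E * alpha)
  Numerator = 166 * (1 - 0.17) = 137.78
  Denominator = 54 * 1000 * (5.6 x 10^-6) = 0.3024
  R = 137.78 / 0.3024 = 455.6 K

455.6 K


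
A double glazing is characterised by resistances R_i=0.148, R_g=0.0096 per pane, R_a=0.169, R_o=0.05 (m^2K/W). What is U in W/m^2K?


Total thermal resistance (series):
  R_total = R_in + R_glass + R_air + R_glass + R_out
  R_total = 0.148 + 0.0096 + 0.169 + 0.0096 + 0.05 = 0.3862 m^2K/W
U-value = 1 / R_total = 1 / 0.3862 = 2.589 W/m^2K

2.589 W/m^2K


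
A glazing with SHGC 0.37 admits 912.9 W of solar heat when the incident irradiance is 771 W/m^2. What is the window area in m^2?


Rearrange Q = Area * SHGC * Irradiance:
  Area = Q / (SHGC * Irradiance)
  Area = 912.9 / (0.37 * 771) = 3.2 m^2

3.2 m^2


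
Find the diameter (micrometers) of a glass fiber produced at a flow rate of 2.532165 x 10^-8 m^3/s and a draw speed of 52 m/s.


Cross-sectional area from continuity:
  A = Q / v = 2.532165 x 10^-8 / 52 = 4.869548 x 10^-10 m^2
Diameter from circular cross-section:
  d = sqrt(4A / pi) * 10^6 (m -> um)
  d = sqrt(4 * 4.869548 x 10^-10 / pi) * 10^6 = 24.9 um

24.9 um


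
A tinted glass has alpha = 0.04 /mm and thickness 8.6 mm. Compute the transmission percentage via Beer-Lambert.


Beer-Lambert law: T = exp(-alpha * thickness)
  exponent = -0.04 * 8.6 = -0.344
  T = exp(-0.344) = 0.7089
  Percentage = 0.7089 * 100 = 70.89%

70.89%


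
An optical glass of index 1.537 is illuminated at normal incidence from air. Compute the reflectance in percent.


Fresnel reflectance at normal incidence:
  R = ((n - 1)/(n + 1))^2
  (n - 1)/(n + 1) = (1.537 - 1)/(1.537 + 1) = 0.211667
  R = 0.211667^2 = 0.0448029
  R(%) = 0.0448029 * 100 = 4.48%

4.48%


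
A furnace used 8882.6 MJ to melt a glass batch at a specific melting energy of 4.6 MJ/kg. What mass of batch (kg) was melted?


Rearrange E = m * s for m:
  m = E / s
  m = 8882.6 / 4.6 = 1931.0 kg

1931.0 kg


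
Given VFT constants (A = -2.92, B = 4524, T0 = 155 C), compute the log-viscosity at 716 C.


VFT equation: log(eta) = A + B / (T - T0)
  T - T0 = 716 - 155 = 561
  B / (T - T0) = 4524 / 561 = 8.064
  log(eta) = -2.92 + 8.064 = 5.144

5.144


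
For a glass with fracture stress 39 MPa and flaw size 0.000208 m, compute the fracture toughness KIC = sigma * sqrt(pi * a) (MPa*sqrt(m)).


Fracture toughness: KIC = sigma * sqrt(pi * a)
  pi * a = pi * 0.000208 = 0.000653451
  sqrt(pi * a) = 0.025563
  KIC = 39 * 0.025563 = 0.997 MPa*sqrt(m)

0.997 MPa*sqrt(m)


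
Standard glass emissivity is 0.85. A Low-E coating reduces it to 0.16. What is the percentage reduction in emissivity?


Percentage reduction = (1 - coated/uncoated) * 100
  Ratio = 0.16 / 0.85 = 0.1882
  Reduction = (1 - 0.1882) * 100 = 81.2%

81.2%


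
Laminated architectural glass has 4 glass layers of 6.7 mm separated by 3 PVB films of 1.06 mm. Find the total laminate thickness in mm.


Total thickness = glass contribution + PVB contribution
  Glass: 4 * 6.7 = 26.8 mm
  PVB: 3 * 1.06 = 3.18 mm
  Total = 26.8 + 3.18 = 29.98 mm

29.98 mm


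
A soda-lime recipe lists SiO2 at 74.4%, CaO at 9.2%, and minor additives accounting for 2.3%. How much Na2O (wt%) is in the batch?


Pieces sum to 100%:
  Na2O = 100 - (SiO2 + CaO + others)
  Na2O = 100 - (74.4 + 9.2 + 2.3) = 14.1%

14.1%


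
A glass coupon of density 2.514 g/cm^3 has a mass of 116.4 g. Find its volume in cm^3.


Rearrange rho = m / V:
  V = m / rho
  V = 116.4 / 2.514 = 46.301 cm^3

46.301 cm^3


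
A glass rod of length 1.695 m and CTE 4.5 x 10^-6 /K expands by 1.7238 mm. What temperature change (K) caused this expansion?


Rearrange dL = alpha * L0 * dT for dT:
  dT = dL / (alpha * L0)
  dL (m) = 1.7238 / 1000 = 0.0017238
  dT = 0.0017238 / ((4.5 x 10^-6) * 1.695) = 226.0 K

226.0 K


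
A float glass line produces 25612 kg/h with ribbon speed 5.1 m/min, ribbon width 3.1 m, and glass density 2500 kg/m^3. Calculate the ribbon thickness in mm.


Ribbon cross-section from mass balance:
  Volume rate = throughput / density = 25612 / 2500 = 10.2448 m^3/h
  thickness = volume rate / (speed * 60 * width), i.e.
  thickness = throughput / (60 * speed * width * density) * 1000
  thickness = 25612 / (60 * 5.1 * 3.1 * 2500) * 1000 = 10.8 mm

10.8 mm


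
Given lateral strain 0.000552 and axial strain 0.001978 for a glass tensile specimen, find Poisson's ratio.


Poisson's ratio: nu = lateral strain / axial strain
  nu = 0.000552 / 0.001978 = 0.2791

0.2791


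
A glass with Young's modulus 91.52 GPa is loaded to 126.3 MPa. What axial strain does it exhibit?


Rearrange E = sigma / epsilon:
  epsilon = sigma / E
  E (MPa) = 91.52 * 1000 = 91520
  epsilon = 126.3 / 91520 = 0.00138

0.00138


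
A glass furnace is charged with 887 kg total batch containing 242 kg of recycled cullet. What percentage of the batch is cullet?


Cullet ratio = (cullet mass / total batch mass) * 100
  Ratio = 242 / 887 * 100 = 27.28%

27.28%


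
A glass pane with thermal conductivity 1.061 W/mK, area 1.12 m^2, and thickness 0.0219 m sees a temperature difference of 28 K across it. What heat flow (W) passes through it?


Fourier's law: Q = k * A * dT / t
  Q = 1.061 * 1.12 * 28 / 0.0219
  Q = 33.27296 / 0.0219 = 1519.3 W

1519.3 W


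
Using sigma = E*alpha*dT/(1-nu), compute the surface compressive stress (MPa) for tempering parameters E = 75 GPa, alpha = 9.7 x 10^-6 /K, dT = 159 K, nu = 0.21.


Tempering stress: sigma = E * alpha * dT / (1 - nu)
  E (MPa) = 75 * 1000 = 75000
  Numerator = 75000 * (9.7 x 10^-6) * 159 = 115.6725
  Denominator = 1 - 0.21 = 0.79
  sigma = 115.6725 / 0.79 = 146.4 MPa

146.4 MPa


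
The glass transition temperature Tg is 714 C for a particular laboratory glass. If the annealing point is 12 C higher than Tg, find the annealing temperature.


The annealing temperature is Tg plus the offset:
  T_anneal = 714 + 12 = 726 C

726 C


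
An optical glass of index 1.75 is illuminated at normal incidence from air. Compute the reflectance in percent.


Fresnel reflectance at normal incidence:
  R = ((n - 1)/(n + 1))^2
  (n - 1)/(n + 1) = (1.75 - 1)/(1.75 + 1) = 0.272727
  R = 0.272727^2 = 0.07438
  R(%) = 0.07438 * 100 = 7.438%

7.438%


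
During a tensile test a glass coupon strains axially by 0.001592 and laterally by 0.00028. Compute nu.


Poisson's ratio: nu = lateral strain / axial strain
  nu = 0.00028 / 0.001592 = 0.1759

0.1759


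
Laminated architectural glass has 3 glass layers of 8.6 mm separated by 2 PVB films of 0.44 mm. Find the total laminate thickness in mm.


Total thickness = glass contribution + PVB contribution
  Glass: 3 * 8.6 = 25.8 mm
  PVB: 2 * 0.44 = 0.88 mm
  Total = 25.8 + 0.88 = 26.68 mm

26.68 mm


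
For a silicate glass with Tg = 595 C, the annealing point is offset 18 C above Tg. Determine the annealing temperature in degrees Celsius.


The annealing temperature is Tg plus the offset:
  T_anneal = 595 + 18 = 613 C

613 C


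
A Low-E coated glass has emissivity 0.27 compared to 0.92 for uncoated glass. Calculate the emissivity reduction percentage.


Percentage reduction = (1 - coated/uncoated) * 100
  Ratio = 0.27 / 0.92 = 0.2935
  Reduction = (1 - 0.2935) * 100 = 70.7%

70.7%


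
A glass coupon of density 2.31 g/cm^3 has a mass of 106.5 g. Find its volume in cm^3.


Rearrange rho = m / V:
  V = m / rho
  V = 106.5 / 2.31 = 46.104 cm^3

46.104 cm^3


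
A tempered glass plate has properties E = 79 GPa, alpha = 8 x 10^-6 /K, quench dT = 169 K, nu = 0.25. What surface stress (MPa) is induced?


Tempering stress: sigma = E * alpha * dT / (1 - nu)
  E (MPa) = 79 * 1000 = 79000
  Numerator = 79000 * (8 x 10^-6) * 169 = 106.808
  Denominator = 1 - 0.25 = 0.75
  sigma = 106.808 / 0.75 = 142.4 MPa

142.4 MPa


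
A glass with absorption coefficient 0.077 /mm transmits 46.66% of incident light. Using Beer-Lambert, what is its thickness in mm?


Rearrange T = exp(-alpha * thickness):
  thickness = -ln(T) / alpha
  T = 46.66/100 = 0.4666
  ln(T) = -0.76228
  -ln(T) = 0.76228
  thickness = 0.76228 / 0.077 = 9.9 mm

9.9 mm


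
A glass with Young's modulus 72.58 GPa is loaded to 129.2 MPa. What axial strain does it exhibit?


Rearrange E = sigma / epsilon:
  epsilon = sigma / E
  E (MPa) = 72.58 * 1000 = 72580
  epsilon = 129.2 / 72580 = 0.00178

0.00178


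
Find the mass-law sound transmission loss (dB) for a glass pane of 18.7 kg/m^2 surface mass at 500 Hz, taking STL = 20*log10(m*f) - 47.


Mass law: STL = 20 * log10(m * f) - 47
  m * f = 18.7 * 500 = 9350
  log10(9350) = 3.97081
  STL = 20 * 3.97081 - 47 = 79.4162 - 47 = 32.4 dB

32.4 dB


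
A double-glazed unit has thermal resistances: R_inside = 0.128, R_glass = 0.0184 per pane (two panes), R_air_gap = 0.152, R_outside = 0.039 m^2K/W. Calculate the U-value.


Total thermal resistance (series):
  R_total = R_in + R_glass + R_air + R_glass + R_out
  R_total = 0.128 + 0.0184 + 0.152 + 0.0184 + 0.039 = 0.3558 m^2K/W
U-value = 1 / R_total = 1 / 0.3558 = 2.811 W/m^2K

2.811 W/m^2K


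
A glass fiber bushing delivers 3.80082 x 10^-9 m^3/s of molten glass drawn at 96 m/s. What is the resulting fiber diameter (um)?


Cross-sectional area from continuity:
  A = Q / v = 3.80082 x 10^-9 / 96 = 3.959187 x 10^-11 m^2
Diameter from circular cross-section:
  d = sqrt(4A / pi) * 10^6 (m -> um)
  d = sqrt(4 * 3.959187 x 10^-11 / pi) * 10^6 = 7.1 um

7.1 um


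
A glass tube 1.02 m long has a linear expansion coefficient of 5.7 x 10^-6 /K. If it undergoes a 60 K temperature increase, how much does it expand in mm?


Thermal expansion formula: dL = alpha * L0 * dT
  dL = (5.7 x 10^-6) * 1.02 * 60 = 0.00034884 m
Convert to mm: 0.00034884 * 1000 = 0.3488 mm

0.3488 mm


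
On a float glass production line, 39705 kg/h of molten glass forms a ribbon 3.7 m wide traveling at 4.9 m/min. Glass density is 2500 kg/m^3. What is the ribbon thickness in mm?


Ribbon cross-section from mass balance:
  Volume rate = throughput / density = 39705 / 2500 = 15.882 m^3/h
  thickness = volume rate / (speed * 60 * width), i.e.
  thickness = throughput / (60 * speed * width * density) * 1000
  thickness = 39705 / (60 * 4.9 * 3.7 * 2500) * 1000 = 14.6 mm

14.6 mm


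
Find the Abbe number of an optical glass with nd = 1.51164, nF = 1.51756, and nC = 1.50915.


Abbe number formula: Vd = (nd - 1) / (nF - nC)
  nd - 1 = 1.51164 - 1 = 0.51164
  nF - nC = 1.51756 - 1.50915 = 0.00841
  Vd = 0.51164 / 0.00841 = 60.84

60.84


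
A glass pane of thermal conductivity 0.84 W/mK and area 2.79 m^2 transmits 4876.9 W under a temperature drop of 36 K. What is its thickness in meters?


Fourier's law: t = k * A * dT / Q
  t = 0.84 * 2.79 * 36 / 4876.9
  t = 84.3696 / 4876.9 = 0.0173 m

0.0173 m


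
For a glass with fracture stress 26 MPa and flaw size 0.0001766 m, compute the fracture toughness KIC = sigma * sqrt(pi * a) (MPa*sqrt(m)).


Fracture toughness: KIC = sigma * sqrt(pi * a)
  pi * a = pi * 0.0001766 = 0.000554805
  sqrt(pi * a) = 0.023554
  KIC = 26 * 0.023554 = 0.612 MPa*sqrt(m)

0.612 MPa*sqrt(m)


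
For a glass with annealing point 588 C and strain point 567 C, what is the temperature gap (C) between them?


Gap = T_anneal - T_strain:
  gap = 588 - 567 = 21 C

21 C


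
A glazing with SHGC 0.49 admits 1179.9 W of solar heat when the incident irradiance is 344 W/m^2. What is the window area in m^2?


Rearrange Q = Area * SHGC * Irradiance:
  Area = Q / (SHGC * Irradiance)
  Area = 1179.9 / (0.49 * 344) = 7.0 m^2

7.0 m^2


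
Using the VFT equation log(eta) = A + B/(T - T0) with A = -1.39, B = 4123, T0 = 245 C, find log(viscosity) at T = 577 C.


VFT equation: log(eta) = A + B / (T - T0)
  T - T0 = 577 - 245 = 332
  B / (T - T0) = 4123 / 332 = 12.419
  log(eta) = -1.39 + 12.419 = 11.029

11.029


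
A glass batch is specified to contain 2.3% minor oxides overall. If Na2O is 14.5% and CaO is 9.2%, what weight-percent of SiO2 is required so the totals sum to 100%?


Known pieces sum to 100%:
  SiO2 = 100 - (others + Na2O + CaO)
  SiO2 = 100 - (2.3 + 14.5 + 9.2) = 74.0%

74.0%


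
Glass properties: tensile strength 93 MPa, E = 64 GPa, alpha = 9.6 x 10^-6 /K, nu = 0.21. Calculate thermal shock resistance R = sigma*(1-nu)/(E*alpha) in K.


Thermal shock resistance: R = sigma * (1 - nu) / (E * alpha)
  Numerator = 93 * (1 - 0.21) = 73.47
  Denominator = 64 * 1000 * (9.6 x 10^-6) = 0.6144
  R = 73.47 / 0.6144 = 119.6 K

119.6 K


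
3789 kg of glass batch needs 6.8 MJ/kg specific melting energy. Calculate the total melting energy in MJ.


Total energy = mass * specific energy
  E = 3789 * 6.8 = 25765.2 MJ

25765.2 MJ


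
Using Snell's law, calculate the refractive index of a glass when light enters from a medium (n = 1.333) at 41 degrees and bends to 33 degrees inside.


Apply Snell's law: n1 * sin(theta1) = n2 * sin(theta2)
  n2 = n1 * sin(theta1) / sin(theta2)
  sin(41) = 0.656059
  sin(33) = 0.544639
  n2 = 1.333 * 0.656059 / 0.544639 = 1.6057

1.6057


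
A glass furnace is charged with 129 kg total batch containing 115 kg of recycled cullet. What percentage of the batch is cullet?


Cullet ratio = (cullet mass / total batch mass) * 100
  Ratio = 115 / 129 * 100 = 89.15%

89.15%


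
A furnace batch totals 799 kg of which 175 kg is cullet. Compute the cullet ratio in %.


Cullet ratio = (cullet mass / total batch mass) * 100
  Ratio = 175 / 799 * 100 = 21.9%

21.9%


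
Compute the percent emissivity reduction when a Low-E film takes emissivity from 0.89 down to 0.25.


Percentage reduction = (1 - coated/uncoated) * 100
  Ratio = 0.25 / 0.89 = 0.2809
  Reduction = (1 - 0.2809) * 100 = 71.9%

71.9%


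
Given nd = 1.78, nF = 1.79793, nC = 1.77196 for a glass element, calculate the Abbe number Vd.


Abbe number formula: Vd = (nd - 1) / (nF - nC)
  nd - 1 = 1.78 - 1 = 0.78
  nF - nC = 1.79793 - 1.77196 = 0.02597
  Vd = 0.78 / 0.02597 = 30.03

30.03


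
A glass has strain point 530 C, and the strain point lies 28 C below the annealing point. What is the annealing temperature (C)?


T_anneal = T_strain + gap:
  T_anneal = 530 + 28 = 558 C

558 C


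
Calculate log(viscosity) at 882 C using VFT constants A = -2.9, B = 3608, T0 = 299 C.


VFT equation: log(eta) = A + B / (T - T0)
  T - T0 = 882 - 299 = 583
  B / (T - T0) = 3608 / 583 = 6.189
  log(eta) = -2.9 + 6.189 = 3.289

3.289


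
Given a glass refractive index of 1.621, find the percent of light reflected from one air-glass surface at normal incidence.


Fresnel reflectance at normal incidence:
  R = ((n - 1)/(n + 1))^2
  (n - 1)/(n + 1) = (1.621 - 1)/(1.621 + 1) = 0.236932
  R = 0.236932^2 = 0.0561368
  R(%) = 0.0561368 * 100 = 5.614%

5.614%


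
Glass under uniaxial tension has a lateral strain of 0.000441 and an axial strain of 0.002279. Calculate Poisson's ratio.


Poisson's ratio: nu = lateral strain / axial strain
  nu = 0.000441 / 0.002279 = 0.1935

0.1935


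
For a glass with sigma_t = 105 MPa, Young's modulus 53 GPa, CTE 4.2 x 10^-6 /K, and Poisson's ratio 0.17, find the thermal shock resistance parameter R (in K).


Thermal shock resistance: R = sigma * (1 - nu) / (E * alpha)
  Numerator = 105 * (1 - 0.17) = 87.15
  Denominator = 53 * 1000 * (4.2 x 10^-6) = 0.2226
  R = 87.15 / 0.2226 = 391.5 K

391.5 K


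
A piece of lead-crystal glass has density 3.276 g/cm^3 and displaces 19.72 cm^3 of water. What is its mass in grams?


Rearrange rho = m / V:
  m = rho * V
  m = 3.276 * 19.72 = 64.603 g

64.603 g


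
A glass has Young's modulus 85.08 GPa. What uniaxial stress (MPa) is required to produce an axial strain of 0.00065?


Rearrange E = sigma / epsilon:
  sigma = E * epsilon
  E (MPa) = 85.08 * 1000 = 85080
  sigma = 85080 * 0.00065 = 55.3 MPa

55.3 MPa


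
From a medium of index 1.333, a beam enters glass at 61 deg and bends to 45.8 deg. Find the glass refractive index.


Apply Snell's law: n1 * sin(theta1) = n2 * sin(theta2)
  n2 = n1 * sin(theta1) / sin(theta2)
  sin(61) = 0.87462
  sin(45.8) = 0.716911
  n2 = 1.333 * 0.87462 / 0.716911 = 1.6262

1.6262


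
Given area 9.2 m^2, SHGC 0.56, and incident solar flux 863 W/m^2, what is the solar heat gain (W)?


Solar heat gain: Q = Area * SHGC * Irradiance
  Q = 9.2 * 0.56 * 863 = 4446.2 W

4446.2 W


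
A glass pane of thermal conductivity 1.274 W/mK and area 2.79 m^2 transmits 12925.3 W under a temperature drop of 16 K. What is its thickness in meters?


Fourier's law: t = k * A * dT / Q
  t = 1.274 * 2.79 * 16 / 12925.3
  t = 56.87136 / 12925.3 = 0.0044 m

0.0044 m


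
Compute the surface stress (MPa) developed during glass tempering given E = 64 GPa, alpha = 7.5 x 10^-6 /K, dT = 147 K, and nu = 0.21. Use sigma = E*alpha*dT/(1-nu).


Tempering stress: sigma = E * alpha * dT / (1 - nu)
  E (MPa) = 64 * 1000 = 64000
  Numerator = 64000 * (7.5 x 10^-6) * 147 = 70.56
  Denominator = 1 - 0.21 = 0.79
  sigma = 70.56 / 0.79 = 89.3 MPa

89.3 MPa


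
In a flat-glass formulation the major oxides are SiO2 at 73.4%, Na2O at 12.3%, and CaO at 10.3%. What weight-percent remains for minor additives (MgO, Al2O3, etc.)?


Sum the three major oxides:
  SiO2 + Na2O + CaO = 73.4 + 12.3 + 10.3 = 96.0%
Subtract from 100%:
  Others = 100 - 96.0 = 4.0%

4.0%


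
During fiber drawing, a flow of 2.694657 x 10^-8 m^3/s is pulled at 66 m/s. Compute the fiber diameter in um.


Cross-sectional area from continuity:
  A = Q / v = 2.694657 x 10^-8 / 66 = 4.082814 x 10^-10 m^2
Diameter from circular cross-section:
  d = sqrt(4A / pi) * 10^6 (m -> um)
  d = sqrt(4 * 4.082814 x 10^-10 / pi) * 10^6 = 22.8 um

22.8 um


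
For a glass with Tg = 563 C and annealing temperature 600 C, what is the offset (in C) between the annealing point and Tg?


Offset = T_anneal - Tg:
  offset = 600 - 563 = 37 C

37 C


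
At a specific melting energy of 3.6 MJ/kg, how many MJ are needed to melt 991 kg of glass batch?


Total energy = mass * specific energy
  E = 991 * 3.6 = 3567.6 MJ

3567.6 MJ


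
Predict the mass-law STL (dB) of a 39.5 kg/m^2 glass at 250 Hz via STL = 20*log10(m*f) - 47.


Mass law: STL = 20 * log10(m * f) - 47
  m * f = 39.5 * 250 = 9875
  log10(9875) = 3.99454
  STL = 20 * 3.99454 - 47 = 79.8908 - 47 = 32.9 dB

32.9 dB


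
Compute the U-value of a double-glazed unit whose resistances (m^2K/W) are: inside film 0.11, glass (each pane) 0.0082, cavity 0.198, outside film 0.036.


Total thermal resistance (series):
  R_total = R_in + R_glass + R_air + R_glass + R_out
  R_total = 0.11 + 0.0082 + 0.198 + 0.0082 + 0.036 = 0.3604 m^2K/W
U-value = 1 / R_total = 1 / 0.3604 = 2.775 W/m^2K

2.775 W/m^2K


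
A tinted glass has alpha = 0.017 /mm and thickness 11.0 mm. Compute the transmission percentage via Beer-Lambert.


Beer-Lambert law: T = exp(-alpha * thickness)
  exponent = -0.017 * 11.0 = -0.187
  T = exp(-0.187) = 0.8294
  Percentage = 0.8294 * 100 = 82.94%

82.94%


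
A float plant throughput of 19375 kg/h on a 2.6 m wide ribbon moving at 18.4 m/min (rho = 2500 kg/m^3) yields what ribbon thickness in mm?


Ribbon cross-section from mass balance:
  Volume rate = throughput / density = 19375 / 2500 = 7.75 m^3/h
  thickness = volume rate / (speed * 60 * width), i.e.
  thickness = throughput / (60 * speed * width * density) * 1000
  thickness = 19375 / (60 * 18.4 * 2.6 * 2500) * 1000 = 2.7 mm

2.7 mm


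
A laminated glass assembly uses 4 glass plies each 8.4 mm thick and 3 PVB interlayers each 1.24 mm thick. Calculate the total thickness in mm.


Total thickness = glass contribution + PVB contribution
  Glass: 4 * 8.4 = 33.6 mm
  PVB: 3 * 1.24 = 3.72 mm
  Total = 33.6 + 3.72 = 37.32 mm

37.32 mm


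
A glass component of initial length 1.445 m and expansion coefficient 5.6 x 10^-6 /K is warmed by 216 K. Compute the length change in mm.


Thermal expansion formula: dL = alpha * L0 * dT
  dL = (5.6 x 10^-6) * 1.445 * 216 = 0.00174787 m
Convert to mm: 0.00174787 * 1000 = 1.7479 mm

1.7479 mm


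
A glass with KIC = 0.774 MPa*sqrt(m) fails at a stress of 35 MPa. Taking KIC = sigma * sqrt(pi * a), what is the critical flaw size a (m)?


Rearrange KIC = sigma * sqrt(pi * a):
  sqrt(pi * a) = KIC / sigma
  sqrt(pi * a) = 0.774 / 35 = 0.022114
  a = (KIC / sigma)^2 / pi
  a = 0.022114^2 / pi = 0.0001557 m

0.0001557 m


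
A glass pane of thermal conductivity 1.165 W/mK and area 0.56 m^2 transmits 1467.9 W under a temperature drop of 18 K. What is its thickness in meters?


Fourier's law: t = k * A * dT / Q
  t = 1.165 * 0.56 * 18 / 1467.9
  t = 11.7432 / 1467.9 = 0.008 m

0.008 m


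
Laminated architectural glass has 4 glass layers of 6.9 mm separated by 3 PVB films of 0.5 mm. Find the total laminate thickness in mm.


Total thickness = glass contribution + PVB contribution
  Glass: 4 * 6.9 = 27.6 mm
  PVB: 3 * 0.5 = 1.5 mm
  Total = 27.6 + 1.5 = 29.1 mm

29.1 mm


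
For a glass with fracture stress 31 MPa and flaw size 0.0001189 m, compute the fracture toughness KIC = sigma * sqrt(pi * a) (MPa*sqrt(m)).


Fracture toughness: KIC = sigma * sqrt(pi * a)
  pi * a = pi * 0.0001189 = 0.000373535
  sqrt(pi * a) = 0.019327
  KIC = 31 * 0.019327 = 0.599 MPa*sqrt(m)

0.599 MPa*sqrt(m)


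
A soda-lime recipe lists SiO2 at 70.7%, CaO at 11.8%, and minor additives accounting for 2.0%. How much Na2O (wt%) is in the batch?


Pieces sum to 100%:
  Na2O = 100 - (SiO2 + CaO + others)
  Na2O = 100 - (70.7 + 11.8 + 2.0) = 15.5%

15.5%


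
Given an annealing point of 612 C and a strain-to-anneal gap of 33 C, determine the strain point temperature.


Strain point = annealing point - difference:
  T_strain = 612 - 33 = 579 C

579 C


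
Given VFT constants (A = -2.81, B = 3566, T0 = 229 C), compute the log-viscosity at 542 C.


VFT equation: log(eta) = A + B / (T - T0)
  T - T0 = 542 - 229 = 313
  B / (T - T0) = 3566 / 313 = 11.393
  log(eta) = -2.81 + 11.393 = 8.583

8.583


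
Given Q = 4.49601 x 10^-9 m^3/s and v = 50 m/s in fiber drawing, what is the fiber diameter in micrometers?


Cross-sectional area from continuity:
  A = Q / v = 4.49601 x 10^-9 / 50 = 8.99202 x 10^-11 m^2
Diameter from circular cross-section:
  d = sqrt(4A / pi) * 10^6 (m -> um)
  d = sqrt(4 * 8.99202 x 10^-11 / pi) * 10^6 = 10.7 um

10.7 um


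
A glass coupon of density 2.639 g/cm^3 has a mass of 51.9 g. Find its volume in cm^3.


Rearrange rho = m / V:
  V = m / rho
  V = 51.9 / 2.639 = 19.667 cm^3

19.667 cm^3


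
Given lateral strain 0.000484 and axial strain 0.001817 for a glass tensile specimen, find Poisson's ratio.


Poisson's ratio: nu = lateral strain / axial strain
  nu = 0.000484 / 0.001817 = 0.2664

0.2664


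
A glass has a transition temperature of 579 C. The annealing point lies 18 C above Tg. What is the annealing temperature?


The annealing temperature is Tg plus the offset:
  T_anneal = 579 + 18 = 597 C

597 C


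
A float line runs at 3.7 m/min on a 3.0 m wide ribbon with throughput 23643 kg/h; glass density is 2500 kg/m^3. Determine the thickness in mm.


Ribbon cross-section from mass balance:
  Volume rate = throughput / density = 23643 / 2500 = 9.4572 m^3/h
  thickness = volume rate / (speed * 60 * width), i.e.
  thickness = throughput / (60 * speed * width * density) * 1000
  thickness = 23643 / (60 * 3.7 * 3.0 * 2500) * 1000 = 14.2 mm

14.2 mm


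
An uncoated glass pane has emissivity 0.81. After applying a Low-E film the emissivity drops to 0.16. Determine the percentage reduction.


Percentage reduction = (1 - coated/uncoated) * 100
  Ratio = 0.16 / 0.81 = 0.1975
  Reduction = (1 - 0.1975) * 100 = 80.2%

80.2%


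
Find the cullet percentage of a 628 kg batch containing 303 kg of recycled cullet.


Cullet ratio = (cullet mass / total batch mass) * 100
  Ratio = 303 / 628 * 100 = 48.25%

48.25%


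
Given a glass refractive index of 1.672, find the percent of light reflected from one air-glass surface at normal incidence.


Fresnel reflectance at normal incidence:
  R = ((n - 1)/(n + 1))^2
  (n - 1)/(n + 1) = (1.672 - 1)/(1.672 + 1) = 0.251497
  R = 0.251497^2 = 0.0632507
  R(%) = 0.0632507 * 100 = 6.325%

6.325%


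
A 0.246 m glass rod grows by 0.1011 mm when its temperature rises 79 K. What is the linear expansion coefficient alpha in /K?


Rearrange dL = alpha * L0 * dT for alpha:
  alpha = dL / (L0 * dT)
  alpha = (0.1011 / 1000) / (0.246 * 79) = 0.000005202 /K = 5.202 x 10^-6 /K

5.202 x 10^-6 /K


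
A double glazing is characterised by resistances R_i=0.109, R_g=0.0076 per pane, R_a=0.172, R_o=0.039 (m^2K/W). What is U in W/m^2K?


Total thermal resistance (series):
  R_total = R_in + R_glass + R_air + R_glass + R_out
  R_total = 0.109 + 0.0076 + 0.172 + 0.0076 + 0.039 = 0.3352 m^2K/W
U-value = 1 / R_total = 1 / 0.3352 = 2.983 W/m^2K

2.983 W/m^2K


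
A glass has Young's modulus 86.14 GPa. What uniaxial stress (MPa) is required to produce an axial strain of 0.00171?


Rearrange E = sigma / epsilon:
  sigma = E * epsilon
  E (MPa) = 86.14 * 1000 = 86140
  sigma = 86140 * 0.00171 = 147.3 MPa

147.3 MPa


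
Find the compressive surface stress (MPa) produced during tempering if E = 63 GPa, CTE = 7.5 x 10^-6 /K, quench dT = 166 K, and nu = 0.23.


Tempering stress: sigma = E * alpha * dT / (1 - nu)
  E (MPa) = 63 * 1000 = 63000
  Numerator = 63000 * (7.5 x 10^-6) * 166 = 78.435
  Denominator = 1 - 0.23 = 0.77
  sigma = 78.435 / 0.77 = 101.9 MPa

101.9 MPa


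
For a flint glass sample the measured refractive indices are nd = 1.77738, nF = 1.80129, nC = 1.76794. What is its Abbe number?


Abbe number formula: Vd = (nd - 1) / (nF - nC)
  nd - 1 = 1.77738 - 1 = 0.77738
  nF - nC = 1.80129 - 1.76794 = 0.03335
  Vd = 0.77738 / 0.03335 = 23.31

23.31


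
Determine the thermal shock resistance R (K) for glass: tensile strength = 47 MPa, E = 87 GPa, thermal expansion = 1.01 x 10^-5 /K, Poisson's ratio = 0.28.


Thermal shock resistance: R = sigma * (1 - nu) / (E * alpha)
  Numerator = 47 * (1 - 0.28) = 33.84
  Denominator = 87 * 1000 * (1.01 x 10^-5) = 0.8787
  R = 33.84 / 0.8787 = 38.5 K

38.5 K


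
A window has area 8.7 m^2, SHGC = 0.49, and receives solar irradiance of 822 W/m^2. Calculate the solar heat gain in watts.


Solar heat gain: Q = Area * SHGC * Irradiance
  Q = 8.7 * 0.49 * 822 = 3504.2 W

3504.2 W


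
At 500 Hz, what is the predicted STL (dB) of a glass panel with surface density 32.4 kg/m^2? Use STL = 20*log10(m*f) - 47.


Mass law: STL = 20 * log10(m * f) - 47
  m * f = 32.4 * 500 = 16200
  log10(16200) = 4.20952
  STL = 20 * 4.20952 - 47 = 84.1904 - 47 = 37.2 dB

37.2 dB


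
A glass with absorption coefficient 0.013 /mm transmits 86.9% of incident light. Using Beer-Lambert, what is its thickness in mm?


Rearrange T = exp(-alpha * thickness):
  thickness = -ln(T) / alpha
  T = 86.9/100 = 0.869
  ln(T) = -0.14041
  -ln(T) = 0.14041
  thickness = 0.14041 / 0.013 = 10.8 mm

10.8 mm


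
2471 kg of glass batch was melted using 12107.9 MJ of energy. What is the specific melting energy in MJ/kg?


Rearrange E = m * s for s:
  s = E / m
  s = 12107.9 / 2471 = 4.9 MJ/kg

4.9 MJ/kg


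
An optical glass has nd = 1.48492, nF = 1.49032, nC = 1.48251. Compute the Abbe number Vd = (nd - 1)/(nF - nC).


Abbe number formula: Vd = (nd - 1) / (nF - nC)
  nd - 1 = 1.48492 - 1 = 0.48492
  nF - nC = 1.49032 - 1.48251 = 0.00781
  Vd = 0.48492 / 0.00781 = 62.09

62.09


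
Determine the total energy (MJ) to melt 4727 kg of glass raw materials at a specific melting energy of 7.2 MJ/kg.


Total energy = mass * specific energy
  E = 4727 * 7.2 = 34034.4 MJ

34034.4 MJ


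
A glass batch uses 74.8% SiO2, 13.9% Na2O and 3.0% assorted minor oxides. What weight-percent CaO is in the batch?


Pieces sum to 100%:
  CaO = 100 - (SiO2 + Na2O + others)
  CaO = 100 - (74.8 + 13.9 + 3.0) = 8.3%

8.3%


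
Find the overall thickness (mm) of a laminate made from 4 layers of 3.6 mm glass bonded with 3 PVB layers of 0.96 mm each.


Total thickness = glass contribution + PVB contribution
  Glass: 4 * 3.6 = 14.4 mm
  PVB: 3 * 0.96 = 2.88 mm
  Total = 14.4 + 2.88 = 17.28 mm

17.28 mm


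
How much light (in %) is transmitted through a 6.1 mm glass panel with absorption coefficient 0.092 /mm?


Beer-Lambert law: T = exp(-alpha * thickness)
  exponent = -0.092 * 6.1 = -0.5612
  T = exp(-0.5612) = 0.5705
  Percentage = 0.5705 * 100 = 57.05%

57.05%


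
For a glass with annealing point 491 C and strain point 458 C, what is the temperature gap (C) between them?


Gap = T_anneal - T_strain:
  gap = 491 - 458 = 33 C

33 C


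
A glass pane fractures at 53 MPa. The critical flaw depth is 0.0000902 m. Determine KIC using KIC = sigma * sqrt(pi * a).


Fracture toughness: KIC = sigma * sqrt(pi * a)
  pi * a = pi * 0.0000902 = 0.000283372
  sqrt(pi * a) = 0.016834
  KIC = 53 * 0.016834 = 0.892 MPa*sqrt(m)

0.892 MPa*sqrt(m)


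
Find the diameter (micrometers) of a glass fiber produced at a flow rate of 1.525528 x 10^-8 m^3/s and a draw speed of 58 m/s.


Cross-sectional area from continuity:
  A = Q / v = 1.525528 x 10^-8 / 58 = 2.630221 x 10^-10 m^2
Diameter from circular cross-section:
  d = sqrt(4A / pi) * 10^6 (m -> um)
  d = sqrt(4 * 2.630221 x 10^-10 / pi) * 10^6 = 18.3 um

18.3 um


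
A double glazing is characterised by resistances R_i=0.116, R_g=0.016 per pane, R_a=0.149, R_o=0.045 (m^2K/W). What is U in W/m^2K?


Total thermal resistance (series):
  R_total = R_in + R_glass + R_air + R_glass + R_out
  R_total = 0.116 + 0.016 + 0.149 + 0.016 + 0.045 = 0.342 m^2K/W
U-value = 1 / R_total = 1 / 0.342 = 2.924 W/m^2K

2.924 W/m^2K


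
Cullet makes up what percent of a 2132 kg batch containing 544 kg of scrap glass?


Cullet ratio = (cullet mass / total batch mass) * 100
  Ratio = 544 / 2132 * 100 = 25.52%

25.52%


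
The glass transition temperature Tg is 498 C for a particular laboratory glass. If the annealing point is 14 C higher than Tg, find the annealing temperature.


The annealing temperature is Tg plus the offset:
  T_anneal = 498 + 14 = 512 C

512 C


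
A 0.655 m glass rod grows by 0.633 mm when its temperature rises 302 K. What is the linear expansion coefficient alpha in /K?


Rearrange dL = alpha * L0 * dT for alpha:
  alpha = dL / (L0 * dT)
  alpha = (0.633 / 1000) / (0.655 * 302) = 0.0000032 /K = 3.2 x 10^-6 /K

3.2 x 10^-6 /K


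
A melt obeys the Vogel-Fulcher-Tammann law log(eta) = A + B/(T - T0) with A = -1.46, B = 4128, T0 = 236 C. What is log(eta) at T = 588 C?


VFT equation: log(eta) = A + B / (T - T0)
  T - T0 = 588 - 236 = 352
  B / (T - T0) = 4128 / 352 = 11.727
  log(eta) = -1.46 + 11.727 = 10.267

10.267


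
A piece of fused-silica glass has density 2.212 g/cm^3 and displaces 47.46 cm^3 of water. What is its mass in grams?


Rearrange rho = m / V:
  m = rho * V
  m = 2.212 * 47.46 = 104.982 g

104.982 g


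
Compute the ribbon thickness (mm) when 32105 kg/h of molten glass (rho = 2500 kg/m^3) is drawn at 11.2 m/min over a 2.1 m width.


Ribbon cross-section from mass balance:
  Volume rate = throughput / density = 32105 / 2500 = 12.842 m^3/h
  thickness = volume rate / (speed * 60 * width), i.e.
  thickness = throughput / (60 * speed * width * density) * 1000
  thickness = 32105 / (60 * 11.2 * 2.1 * 2500) * 1000 = 9.1 mm

9.1 mm


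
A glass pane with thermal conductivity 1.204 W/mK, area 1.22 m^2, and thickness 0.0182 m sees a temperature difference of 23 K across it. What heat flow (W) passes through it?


Fourier's law: Q = k * A * dT / t
  Q = 1.204 * 1.22 * 23 / 0.0182
  Q = 33.78424 / 0.0182 = 1856.3 W

1856.3 W


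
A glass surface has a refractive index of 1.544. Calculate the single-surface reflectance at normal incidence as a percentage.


Fresnel reflectance at normal incidence:
  R = ((n - 1)/(n + 1))^2
  (n - 1)/(n + 1) = (1.544 - 1)/(1.544 + 1) = 0.213836
  R = 0.213836^2 = 0.0457258
  R(%) = 0.0457258 * 100 = 4.573%

4.573%


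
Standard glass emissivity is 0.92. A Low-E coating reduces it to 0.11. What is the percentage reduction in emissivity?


Percentage reduction = (1 - coated/uncoated) * 100
  Ratio = 0.11 / 0.92 = 0.1196
  Reduction = (1 - 0.1196) * 100 = 88.0%

88.0%


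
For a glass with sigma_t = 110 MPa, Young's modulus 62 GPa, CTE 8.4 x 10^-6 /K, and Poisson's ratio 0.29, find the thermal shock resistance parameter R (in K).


Thermal shock resistance: R = sigma * (1 - nu) / (E * alpha)
  Numerator = 110 * (1 - 0.29) = 78.1
  Denominator = 62 * 1000 * (8.4 x 10^-6) = 0.5208
  R = 78.1 / 0.5208 = 150.0 K

150.0 K


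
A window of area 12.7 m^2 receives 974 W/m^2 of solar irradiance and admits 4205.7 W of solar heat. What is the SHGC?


Rearrange Q = Area * SHGC * Irradiance:
  SHGC = Q / (Area * Irradiance)
  SHGC = 4205.7 / (12.7 * 974) = 0.34

0.34


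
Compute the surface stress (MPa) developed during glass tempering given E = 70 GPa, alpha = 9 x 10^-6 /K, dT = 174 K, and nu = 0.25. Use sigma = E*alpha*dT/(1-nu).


Tempering stress: sigma = E * alpha * dT / (1 - nu)
  E (MPa) = 70 * 1000 = 70000
  Numerator = 70000 * (9 x 10^-6) * 174 = 109.62
  Denominator = 1 - 0.25 = 0.75
  sigma = 109.62 / 0.75 = 146.2 MPa

146.2 MPa


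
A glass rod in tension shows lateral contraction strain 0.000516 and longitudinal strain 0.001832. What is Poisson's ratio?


Poisson's ratio: nu = lateral strain / axial strain
  nu = 0.000516 / 0.001832 = 0.2817

0.2817


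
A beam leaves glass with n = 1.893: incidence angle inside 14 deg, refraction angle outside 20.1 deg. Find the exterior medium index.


Apply Snell's law: n1 * sin(theta1) = n2 * sin(theta2)
  n2 = n1 * sin(theta1) / sin(theta2)
  sin(14) = 0.241922
  sin(20.1) = 0.34366
  n2 = 1.893 * 0.241922 / 0.34366 = 1.3326

1.3326


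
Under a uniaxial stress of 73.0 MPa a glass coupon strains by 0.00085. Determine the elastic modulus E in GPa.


Young's modulus: E = stress / strain
  E = 73.0 MPa / 0.00085 = 85882.35 MPa
Convert to GPa: 85882.35 / 1000 = 85.88 GPa

85.88 GPa


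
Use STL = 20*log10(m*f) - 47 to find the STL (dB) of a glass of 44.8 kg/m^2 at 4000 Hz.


Mass law: STL = 20 * log10(m * f) - 47
  m * f = 44.8 * 4000 = 179200
  log10(179200) = 5.25334
  STL = 20 * 5.25334 - 47 = 105.0668 - 47 = 58.1 dB

58.1 dB


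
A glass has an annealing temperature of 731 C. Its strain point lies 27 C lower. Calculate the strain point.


Strain point = annealing point - difference:
  T_strain = 731 - 27 = 704 C

704 C


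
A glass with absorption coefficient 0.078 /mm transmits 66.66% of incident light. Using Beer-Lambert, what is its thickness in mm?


Rearrange T = exp(-alpha * thickness):
  thickness = -ln(T) / alpha
  T = 66.66/100 = 0.6666
  ln(T) = -0.40557
  -ln(T) = 0.40557
  thickness = 0.40557 / 0.078 = 5.2 mm

5.2 mm


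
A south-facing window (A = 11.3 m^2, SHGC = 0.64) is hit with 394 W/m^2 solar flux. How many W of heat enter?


Solar heat gain: Q = Area * SHGC * Irradiance
  Q = 11.3 * 0.64 * 394 = 2849.4 W

2849.4 W


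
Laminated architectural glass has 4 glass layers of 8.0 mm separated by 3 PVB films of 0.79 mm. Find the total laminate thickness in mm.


Total thickness = glass contribution + PVB contribution
  Glass: 4 * 8.0 = 32.0 mm
  PVB: 3 * 0.79 = 2.37 mm
  Total = 32.0 + 2.37 = 34.37 mm

34.37 mm


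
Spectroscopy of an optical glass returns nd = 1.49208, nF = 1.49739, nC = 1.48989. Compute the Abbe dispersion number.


Abbe number formula: Vd = (nd - 1) / (nF - nC)
  nd - 1 = 1.49208 - 1 = 0.49208
  nF - nC = 1.49739 - 1.48989 = 0.0075
  Vd = 0.49208 / 0.0075 = 65.61

65.61


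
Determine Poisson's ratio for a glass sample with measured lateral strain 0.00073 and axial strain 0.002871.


Poisson's ratio: nu = lateral strain / axial strain
  nu = 0.00073 / 0.002871 = 0.2543

0.2543


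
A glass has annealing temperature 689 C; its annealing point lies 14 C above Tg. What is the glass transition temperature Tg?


Rearrange T_anneal = Tg + offset for Tg:
  Tg = T_anneal - offset = 689 - 14 = 675 C

675 C


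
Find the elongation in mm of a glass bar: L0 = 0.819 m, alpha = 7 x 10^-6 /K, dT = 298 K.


Thermal expansion formula: dL = alpha * L0 * dT
  dL = (7 x 10^-6) * 0.819 * 298 = 0.00170843 m
Convert to mm: 0.00170843 * 1000 = 1.7084 mm

1.7084 mm


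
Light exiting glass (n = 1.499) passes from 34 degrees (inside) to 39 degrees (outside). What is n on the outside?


Apply Snell's law: n1 * sin(theta1) = n2 * sin(theta2)
  n2 = n1 * sin(theta1) / sin(theta2)
  sin(34) = 0.559193
  sin(39) = 0.62932
  n2 = 1.499 * 0.559193 / 0.62932 = 1.332

1.332


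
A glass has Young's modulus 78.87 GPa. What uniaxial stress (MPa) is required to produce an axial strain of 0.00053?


Rearrange E = sigma / epsilon:
  sigma = E * epsilon
  E (MPa) = 78.87 * 1000 = 78870
  sigma = 78870 * 0.00053 = 41.8 MPa

41.8 MPa


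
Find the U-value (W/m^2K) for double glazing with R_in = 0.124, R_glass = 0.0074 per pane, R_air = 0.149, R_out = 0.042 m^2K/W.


Total thermal resistance (series):
  R_total = R_in + R_glass + R_air + R_glass + R_out
  R_total = 0.124 + 0.0074 + 0.149 + 0.0074 + 0.042 = 0.3298 m^2K/W
U-value = 1 / R_total = 1 / 0.3298 = 3.032 W/m^2K

3.032 W/m^2K


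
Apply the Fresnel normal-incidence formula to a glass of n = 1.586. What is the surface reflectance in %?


Fresnel reflectance at normal incidence:
  R = ((n - 1)/(n + 1))^2
  (n - 1)/(n + 1) = (1.586 - 1)/(1.586 + 1) = 0.226605
  R = 0.226605^2 = 0.0513498
  R(%) = 0.0513498 * 100 = 5.135%

5.135%


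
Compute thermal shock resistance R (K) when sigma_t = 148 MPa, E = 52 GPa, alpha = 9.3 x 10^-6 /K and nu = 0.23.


Thermal shock resistance: R = sigma * (1 - nu) / (E * alpha)
  Numerator = 148 * (1 - 0.23) = 113.96
  Denominator = 52 * 1000 * (9.3 x 10^-6) = 0.4836
  R = 113.96 / 0.4836 = 235.6 K

235.6 K
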